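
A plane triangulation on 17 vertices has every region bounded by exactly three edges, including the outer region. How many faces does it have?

30

In a plane triangulation 3F = 2E and V − E + F = 2, so F = 2V − 4 = 2·17 − 4 = 30.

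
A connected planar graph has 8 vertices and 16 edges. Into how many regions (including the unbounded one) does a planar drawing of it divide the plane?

10

Euler's formula for a connected plane graph: V − E + F = 2, so F = 2 − 8 + 16 = 10.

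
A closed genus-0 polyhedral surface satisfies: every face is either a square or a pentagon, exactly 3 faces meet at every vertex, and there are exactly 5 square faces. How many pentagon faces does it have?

Let x be the number of pentagons; then F = 5 + x.
Edge–face incidences: 2E = 4·5 + 5·x = 20 + 5x.
Every vertex has degree 3, so 3V = 2E.
Euler: V − E + F = 2 ⇒ (2E)/3 − E + (5 + x) = 2.
Multiply by 6: 2·(2E) − 3·(2E) + 6·(5 + x) = 12, i.e. 30 + 6x − (20 + 5x) = 12.
Collecting terms: x + 10 = 12, so x = 2.
Then 2E = 20 + 5·2 = 30, so E = 15, V = 2E/3 = 10, F = 5 + 2 = 7.

2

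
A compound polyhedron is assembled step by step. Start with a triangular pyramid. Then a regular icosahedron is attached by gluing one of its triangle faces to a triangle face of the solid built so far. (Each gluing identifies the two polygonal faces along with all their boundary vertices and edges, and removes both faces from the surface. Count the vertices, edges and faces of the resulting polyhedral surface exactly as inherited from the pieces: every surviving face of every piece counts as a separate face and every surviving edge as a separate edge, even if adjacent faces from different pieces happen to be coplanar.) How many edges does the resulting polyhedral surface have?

33

A triangular pyramid: V=4, E=6, F=4.
Attach a regular icosahedron (V=12, E=30, F=20) along a 3-gon: merge 3 vertices and 3 edges, delete both glued faces → V=13, E=33, F=22.
Check: V − E + F = 13 − 33 + 22 = 2.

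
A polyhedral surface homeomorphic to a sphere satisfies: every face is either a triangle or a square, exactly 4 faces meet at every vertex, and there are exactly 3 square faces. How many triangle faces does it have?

8

Let x be the number of triangles; then F = 3 + x.
Edge–face incidences: 2E = 4·3 + 3·x = 12 + 3x.
Every vertex has degree 4, so 4V = 2E.
Euler: V − E + F = 2 ⇒ (2E)/4 − E + (3 + x) = 2.
Multiply by 8: 2·(2E) − 4·(2E) + 8·(3 + x) = 16, i.e. 24 + 8x − 2·(12 + 3x) = 16.
Collecting terms: 2x = 16, so x = 8.
Then 2E = 12 + 3·8 = 36, so E = 18, V = 2E/4 = 9, F = 3 + 8 = 11.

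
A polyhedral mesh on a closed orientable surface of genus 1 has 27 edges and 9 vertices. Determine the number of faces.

For a closed orientable surface of genus 1, χ = 2 − 2·1 = 0.
F = 0 − V + E = 0 − 9 + 27 = 18.

18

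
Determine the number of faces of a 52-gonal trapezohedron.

104

The n-trapezohedron (dual of the n-antiprism) has V = 2·52 + 2 = 106, E = 4·52 = 208, F = 2·52 = 104.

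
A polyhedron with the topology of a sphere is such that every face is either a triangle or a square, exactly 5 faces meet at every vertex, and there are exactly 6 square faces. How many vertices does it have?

24

Let x be the number of triangles; then F = 6 + x.
Edge–face incidences: 2E = 4·6 + 3·x = 24 + 3x.
Every vertex has degree 5, so 5V = 2E.
Euler: V − E + F = 2 ⇒ (2E)/5 − E + (6 + x) = 2.
Multiply by 10: 2·(2E) − 5·(2E) + 10·(6 + x) = 20, i.e. 60 + 10x − 3·(24 + 3x) = 20.
Collecting terms: x − 12 = 20, so x = 32.
Then 2E = 24 + 3·32 = 120, so E = 60, V = 2E/5 = 24, F = 6 + 32 = 38.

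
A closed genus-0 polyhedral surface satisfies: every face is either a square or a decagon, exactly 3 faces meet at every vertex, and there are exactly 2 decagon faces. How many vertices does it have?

Let x be the number of squares; then F = 2 + x.
Edge–face incidences: 2E = 10·2 + 4·x = 20 + 4x.
Every vertex has degree 3, so 3V = 2E.
Euler: V − E + F = 2 ⇒ (2E)/3 − E + (2 + x) = 2.
Multiply by 6: 2·(2E) − 3·(2E) + 6·(2 + x) = 12, i.e. 12 + 6x − (20 + 4x) = 12.
Collecting terms: 2x − 8 = 12, so 2x = 20, so x = 10.
Then 2E = 20 + 4·10 = 60, so E = 30, V = 2E/3 = 20, F = 2 + 10 = 12.

20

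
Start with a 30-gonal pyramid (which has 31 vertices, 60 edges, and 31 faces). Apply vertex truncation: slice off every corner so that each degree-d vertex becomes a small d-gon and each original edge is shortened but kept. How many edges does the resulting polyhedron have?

Truncation replaces each original edge-end by a new vertex, so V′ = 2E = 120.
Each original edge survives, and each old vertex of degree d contributes d new edges; summing degrees gives Σd = 2E, so E′ = E + 2E = 3E = 180.
Each original face survives and each original vertex becomes one new face: F′ = F + V = 62.

180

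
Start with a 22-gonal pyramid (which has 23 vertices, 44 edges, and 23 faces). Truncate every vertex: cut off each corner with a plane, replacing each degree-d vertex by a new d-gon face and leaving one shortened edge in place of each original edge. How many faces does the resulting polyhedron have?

46

Truncation replaces each original edge-end by a new vertex, so V′ = 2E = 88.
Each original edge survives, and each old vertex of degree d contributes d new edges; summing degrees gives Σd = 2E, so E′ = E + 2E = 3E = 132.
Each original face survives and each original vertex becomes one new face: F′ = F + V = 46.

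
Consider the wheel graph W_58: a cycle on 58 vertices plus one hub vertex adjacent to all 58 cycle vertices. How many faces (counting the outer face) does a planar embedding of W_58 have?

W_58 has V = 58 + 1 = 59 vertices and E = 2·58 = 116 edges.
By Euler's formula F = 2 − V + E = 2 − 59 + 116 = 59.

59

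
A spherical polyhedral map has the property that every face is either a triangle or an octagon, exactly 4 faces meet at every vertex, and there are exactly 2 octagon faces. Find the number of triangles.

16

Let x be the number of triangles; then F = 2 + x.
Edge–face incidences: 2E = 8·2 + 3·x = 16 + 3x.
Every vertex has degree 4, so 4V = 2E.
Euler: V − E + F = 2 ⇒ (2E)/4 − E + (2 + x) = 2.
Multiply by 8: 2·(2E) − 4·(2E) + 8·(2 + x) = 16, i.e. 16 + 8x − 2·(16 + 3x) = 16.
Collecting terms: 2x − 16 = 16, so 2x = 32, so x = 16.
Then 2E = 16 + 3·16 = 64, so E = 32, V = 2E/4 = 16, F = 2 + 16 = 18.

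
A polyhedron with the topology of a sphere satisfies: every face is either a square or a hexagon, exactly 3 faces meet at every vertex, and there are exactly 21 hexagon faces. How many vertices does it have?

Let x be the number of squares; then F = 21 + x.
Edge–face incidences: 2E = 6·21 + 4·x = 126 + 4x.
Every vertex has degree 3, so 3V = 2E.
Euler: V − E + F = 2 ⇒ (2E)/3 − E + (21 + x) = 2.
Multiply by 6: 2·(2E) − 3·(2E) + 6·(21 + x) = 12, i.e. 126 + 6x − (126 + 4x) = 12.
Collecting terms: 2x = 12, so x = 6.
Then 2E = 126 + 4·6 = 150, so E = 75, V = 2E/3 = 50, F = 21 + 6 = 27.

50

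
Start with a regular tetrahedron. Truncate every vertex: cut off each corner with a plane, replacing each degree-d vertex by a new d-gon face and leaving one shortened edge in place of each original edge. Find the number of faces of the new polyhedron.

8

The base solid has V = 4, E = 6, F = 4.
Truncation replaces each original edge-end by a new vertex, so V′ = 2E = 12.
Each original edge survives, and each old vertex of degree d contributes d new edges; summing degrees gives Σd = 2E, so E′ = E + 2E = 3E = 18.
Each original face survives and each original vertex becomes one new face: F′ = F + V = 8.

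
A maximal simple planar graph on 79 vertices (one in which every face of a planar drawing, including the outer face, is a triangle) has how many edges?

231

In a plane triangulation 3F = 2E and V − E + F = 2, so E = 3V − 6 = 3·79 − 6 = 231.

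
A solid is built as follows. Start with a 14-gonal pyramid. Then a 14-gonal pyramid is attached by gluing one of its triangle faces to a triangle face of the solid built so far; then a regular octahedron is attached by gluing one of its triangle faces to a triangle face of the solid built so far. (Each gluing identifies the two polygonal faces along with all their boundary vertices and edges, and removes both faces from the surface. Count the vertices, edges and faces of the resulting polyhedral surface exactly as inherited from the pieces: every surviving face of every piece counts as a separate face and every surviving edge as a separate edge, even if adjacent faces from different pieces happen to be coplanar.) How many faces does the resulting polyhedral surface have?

A 14-gonal pyramid: V=15, E=28, F=15.
Attach a 14-gonal pyramid (V=15, E=28, F=15) along a 3-gon: merge 3 vertices and 3 edges, delete both glued faces → V=27, E=53, F=28.
Attach a regular octahedron (V=6, E=12, F=8) along a 3-gon: merge 3 vertices and 3 edges, delete both glued faces → V=30, E=62, F=34.
Check: V − E + F = 30 − 62 + 34 = 2.

34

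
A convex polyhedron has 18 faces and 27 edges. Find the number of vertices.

11

Here V − E + F = 2.
V = 2 + E − F = 2 + 27 − 18 = 11.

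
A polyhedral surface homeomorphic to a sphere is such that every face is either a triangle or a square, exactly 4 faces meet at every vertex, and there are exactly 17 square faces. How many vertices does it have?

23

Let x be the number of triangles; then F = 17 + x.
Edge–face incidences: 2E = 4·17 + 3·x = 68 + 3x.
Every vertex has degree 4, so 4V = 2E.
Euler: V − E + F = 2 ⇒ (2E)/4 − E + (17 + x) = 2.
Multiply by 8: 2·(2E) − 4·(2E) + 8·(17 + x) = 16, i.e. 136 + 8x − 2·(68 + 3x) = 16.
Collecting terms: 2x = 16, so x = 8.
Then 2E = 68 + 3·8 = 92, so E = 46, V = 2E/4 = 23, F = 17 + 8 = 25.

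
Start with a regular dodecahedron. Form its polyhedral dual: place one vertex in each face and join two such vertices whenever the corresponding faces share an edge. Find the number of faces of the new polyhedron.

The base solid has V = 20, E = 30, F = 12.
The dual swaps V and F and preserves E: V′ = F = 12, E′ = E = 30, F′ = V = 20.

20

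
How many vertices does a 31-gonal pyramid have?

A pyramid on an n-gon base has one n-gon and n triangles: V = 31 + 1 = 32, E = 2·31 = 62, F = 31 + 1 = 32.

32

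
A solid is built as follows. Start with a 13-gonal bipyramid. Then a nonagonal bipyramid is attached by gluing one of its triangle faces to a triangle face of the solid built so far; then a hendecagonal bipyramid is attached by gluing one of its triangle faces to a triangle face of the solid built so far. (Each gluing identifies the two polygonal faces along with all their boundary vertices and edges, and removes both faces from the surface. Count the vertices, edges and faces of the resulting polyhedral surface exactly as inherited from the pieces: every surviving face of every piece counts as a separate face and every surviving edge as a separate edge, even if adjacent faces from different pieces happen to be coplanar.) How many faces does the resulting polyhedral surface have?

62

A 13-gonal bipyramid: V=15, E=39, F=26.
Attach a nonagonal bipyramid (V=11, E=27, F=18) along a 3-gon: merge 3 vertices and 3 edges, delete both glued faces → V=23, E=63, F=42.
Attach a hendecagonal bipyramid (V=13, E=33, F=22) along a 3-gon: merge 3 vertices and 3 edges, delete both glued faces → V=33, E=93, F=62.
Check: V − E + F = 33 − 93 + 62 = 2.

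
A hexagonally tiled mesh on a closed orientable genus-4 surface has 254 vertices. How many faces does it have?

130

χ = 2 − 2·4 = -6, and every face is a hexagon so 6F = 2E.
V − E + F = -6 with E = 6F/2 gives 254 − (6/2 − 1)·F = -6, so F = 130 and E = 390.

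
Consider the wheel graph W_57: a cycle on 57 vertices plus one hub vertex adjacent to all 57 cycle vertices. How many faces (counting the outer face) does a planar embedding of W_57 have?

W_57 has V = 57 + 1 = 58 vertices and E = 2·57 = 114 edges.
By Euler's formula F = 2 − V + E = 2 − 58 + 114 = 58.

58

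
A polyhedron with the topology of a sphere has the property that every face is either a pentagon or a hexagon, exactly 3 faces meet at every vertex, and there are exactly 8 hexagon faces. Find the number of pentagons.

12

Let x be the number of pentagons; then F = 8 + x.
Edge–face incidences: 2E = 6·8 + 5·x = 48 + 5x.
Every vertex has degree 3, so 3V = 2E.
Euler: V − E + F = 2 ⇒ (2E)/3 − E + (8 + x) = 2.
Multiply by 6: 2·(2E) − 3·(2E) + 6·(8 + x) = 12, i.e. 48 + 6x − (48 + 5x) = 12.
Collecting terms: x = 12.
Then 2E = 48 + 5·12 = 108, so E = 54, V = 2E/3 = 36, F = 8 + 12 = 20.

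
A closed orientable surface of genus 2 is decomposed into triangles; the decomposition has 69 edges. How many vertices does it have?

21

χ = 2 − 2·2 = -2, and every face is a triangle so 3F = 2E.
F = 2E/3 = 46. Then V = -2 + E − F = -2 + 69 − 46 = 21.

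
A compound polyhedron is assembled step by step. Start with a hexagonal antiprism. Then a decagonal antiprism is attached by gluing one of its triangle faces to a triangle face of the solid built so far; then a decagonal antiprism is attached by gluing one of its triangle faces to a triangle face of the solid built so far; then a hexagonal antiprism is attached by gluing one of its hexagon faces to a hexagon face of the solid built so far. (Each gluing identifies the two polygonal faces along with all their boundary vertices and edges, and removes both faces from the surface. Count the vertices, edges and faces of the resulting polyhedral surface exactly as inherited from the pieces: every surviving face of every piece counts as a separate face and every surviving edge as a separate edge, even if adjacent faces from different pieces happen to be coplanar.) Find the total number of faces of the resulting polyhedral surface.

66

A hexagonal antiprism: V=12, E=24, F=14.
Attach a decagonal antiprism (V=20, E=40, F=22) along a 3-gon: merge 3 vertices and 3 edges, delete both glued faces → V=29, E=61, F=34.
Attach a decagonal antiprism (V=20, E=40, F=22) along a 3-gon: merge 3 vertices and 3 edges, delete both glued faces → V=46, E=98, F=54.
Attach a hexagonal antiprism (V=12, E=24, F=14) along a 6-gon: merge 6 vertices and 6 edges, delete both glued faces → V=52, E=116, F=66.
Check: V − E + F = 52 − 116 + 66 = 2.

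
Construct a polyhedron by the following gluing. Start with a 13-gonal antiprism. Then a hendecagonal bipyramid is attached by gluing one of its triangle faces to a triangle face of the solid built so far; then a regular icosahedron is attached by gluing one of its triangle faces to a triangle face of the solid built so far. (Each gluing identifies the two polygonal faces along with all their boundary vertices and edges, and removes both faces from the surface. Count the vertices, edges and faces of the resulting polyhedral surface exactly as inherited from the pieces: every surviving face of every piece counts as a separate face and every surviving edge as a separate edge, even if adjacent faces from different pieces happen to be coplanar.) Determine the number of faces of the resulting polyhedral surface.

A 13-gonal antiprism: V=26, E=52, F=28.
Attach a hendecagonal bipyramid (V=13, E=33, F=22) along a 3-gon: merge 3 vertices and 3 edges, delete both glued faces → V=36, E=82, F=48.
Attach a regular icosahedron (V=12, E=30, F=20) along a 3-gon: merge 3 vertices and 3 edges, delete both glued faces → V=45, E=109, F=66.
Check: V − E + F = 45 − 109 + 66 = 2.

66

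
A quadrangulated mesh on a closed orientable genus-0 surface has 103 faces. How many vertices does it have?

105

χ = 2 − 2·0 = 2, and every face is a square so 4F = 2E.
E = 4·103/2 = 206. Then V = 2 + E − F = 2 + 206 − 103 = 105.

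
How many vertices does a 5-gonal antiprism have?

10

An antiprism on an n-gon has two n-gon caps and 2n triangles: V = 2·5 = 10, E = 4·5 = 20, F = 2·5 + 2 = 12.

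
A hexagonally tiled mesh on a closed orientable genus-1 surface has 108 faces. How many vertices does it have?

216

χ = 2 − 2·1 = 0, and every face is a hexagon so 6F = 2E.
E = 6·108/2 = 324. Then V = 0 + E − F = 0 + 324 − 108 = 216.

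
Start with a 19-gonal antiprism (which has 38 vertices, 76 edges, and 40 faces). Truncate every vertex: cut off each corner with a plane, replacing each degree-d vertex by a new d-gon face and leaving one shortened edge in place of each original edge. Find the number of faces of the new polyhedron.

78

Truncation replaces each original edge-end by a new vertex, so V′ = 2E = 152.
Each original edge survives, and each old vertex of degree d contributes d new edges; summing degrees gives Σd = 2E, so E′ = E + 2E = 3E = 228.
Each original face survives and each original vertex becomes one new face: F′ = F + V = 78.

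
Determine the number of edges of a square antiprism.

16

An antiprism on an n-gon has two n-gon caps and 2n triangles: V = 2·4 = 8, E = 4·4 = 16, F = 2·4 + 2 = 10.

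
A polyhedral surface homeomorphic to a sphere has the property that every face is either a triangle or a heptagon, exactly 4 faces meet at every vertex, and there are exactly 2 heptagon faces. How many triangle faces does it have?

Let x be the number of triangles; then F = 2 + x.
Edge–face incidences: 2E = 7·2 + 3·x = 14 + 3x.
Every vertex has degree 4, so 4V = 2E.
Euler: V − E + F = 2 ⇒ (2E)/4 − E + (2 + x) = 2.
Multiply by 8: 2·(2E) − 4·(2E) + 8·(2 + x) = 16, i.e. 16 + 8x − 2·(14 + 3x) = 16.
Collecting terms: 2x − 12 = 16, so 2x = 28, so x = 14.
Then 2E = 14 + 3·14 = 56, so E = 28, V = 2E/4 = 14, F = 2 + 14 = 16.

14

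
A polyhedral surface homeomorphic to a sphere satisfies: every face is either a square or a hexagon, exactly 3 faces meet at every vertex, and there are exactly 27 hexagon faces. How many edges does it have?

Let x be the number of squares; then F = 27 + x.
Edge–face incidences: 2E = 6·27 + 4·x = 162 + 4x.
Every vertex has degree 3, so 3V = 2E.
Euler: V − E + F = 2 ⇒ (2E)/3 − E + (27 + x) = 2.
Multiply by 6: 2·(2E) − 3·(2E) + 6·(27 + x) = 12, i.e. 162 + 6x − (162 + 4x) = 12.
Collecting terms: 2x = 12, so x = 6.
Then 2E = 162 + 4·6 = 186, so E = 93, V = 2E/3 = 62, F = 27 + 6 = 33.

93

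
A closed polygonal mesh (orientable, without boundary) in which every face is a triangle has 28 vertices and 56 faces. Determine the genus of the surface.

1

Every face is a triangle, so 2E = 3·56 = 168, giving E = 84.
χ = V − E + F = 28 − 84 + 56 = 0.
For a closed orientable surface χ = 2 − 2g, so g = (2 − (0))/2 = 1.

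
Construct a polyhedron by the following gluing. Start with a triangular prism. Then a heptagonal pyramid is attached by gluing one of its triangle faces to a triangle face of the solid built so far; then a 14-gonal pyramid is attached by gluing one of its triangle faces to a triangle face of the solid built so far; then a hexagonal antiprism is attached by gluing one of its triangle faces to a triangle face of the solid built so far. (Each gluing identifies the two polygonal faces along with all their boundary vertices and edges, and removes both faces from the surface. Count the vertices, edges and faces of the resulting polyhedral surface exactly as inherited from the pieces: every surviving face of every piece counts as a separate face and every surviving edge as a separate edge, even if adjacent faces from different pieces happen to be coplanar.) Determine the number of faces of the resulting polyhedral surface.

A triangular prism: V=6, E=9, F=5.
Attach a heptagonal pyramid (V=8, E=14, F=8) along a 3-gon: merge 3 vertices and 3 edges, delete both glued faces → V=11, E=20, F=11.
Attach a 14-gonal pyramid (V=15, E=28, F=15) along a 3-gon: merge 3 vertices and 3 edges, delete both glued faces → V=23, E=45, F=24.
Attach a hexagonal antiprism (V=12, E=24, F=14) along a 3-gon: merge 3 vertices and 3 edges, delete both glued faces → V=32, E=66, F=36.
Check: V − E + F = 32 − 66 + 36 = 2.

36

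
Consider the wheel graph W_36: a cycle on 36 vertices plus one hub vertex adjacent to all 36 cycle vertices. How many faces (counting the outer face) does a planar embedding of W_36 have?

W_36 has V = 36 + 1 = 37 vertices and E = 2·36 = 72 edges.
By Euler's formula F = 2 − V + E = 2 − 37 + 72 = 37.

37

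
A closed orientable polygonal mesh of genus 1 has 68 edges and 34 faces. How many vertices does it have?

34

For a closed orientable surface of genus 1, χ = 2 − 2·1 = 0.
V = 0 + E − F = 0 + 68 − 34 = 34.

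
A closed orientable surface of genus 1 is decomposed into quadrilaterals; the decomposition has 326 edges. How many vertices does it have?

χ = 2 − 2·1 = 0, and every face is a square so 4F = 2E.
F = 2E/4 = 163. Then V = 0 + E − F = 0 + 326 − 163 = 163.

163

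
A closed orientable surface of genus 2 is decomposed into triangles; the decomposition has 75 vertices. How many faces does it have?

154

χ = 2 − 2·2 = -2, and every face is a triangle so 3F = 2E.
V − E + F = -2 with E = 3F/2 gives 75 − (3/2 − 1)·F = -2, so F = 154 and E = 231.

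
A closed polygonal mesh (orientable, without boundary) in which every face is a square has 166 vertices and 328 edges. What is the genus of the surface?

0

Every face is a square and each edge borders two faces, so 4F = 2·328, giving F = 164.
χ = V − E + F = 166 − 328 + 164 = 2.
For a closed orientable surface χ = 2 − 2g, so g = (2 − (2))/2 = 0.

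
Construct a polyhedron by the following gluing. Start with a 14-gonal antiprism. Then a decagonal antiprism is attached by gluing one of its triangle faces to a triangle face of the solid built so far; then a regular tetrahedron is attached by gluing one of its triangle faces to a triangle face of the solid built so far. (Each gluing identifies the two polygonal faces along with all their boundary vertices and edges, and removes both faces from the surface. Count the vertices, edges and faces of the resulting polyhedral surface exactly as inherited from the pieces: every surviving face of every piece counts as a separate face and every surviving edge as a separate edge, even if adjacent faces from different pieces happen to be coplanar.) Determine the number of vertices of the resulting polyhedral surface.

46

A 14-gonal antiprism: V=28, E=56, F=30.
Attach a decagonal antiprism (V=20, E=40, F=22) along a 3-gon: merge 3 vertices and 3 edges, delete both glued faces → V=45, E=93, F=50.
Attach a regular tetrahedron (V=4, E=6, F=4) along a 3-gon: merge 3 vertices and 3 edges, delete both glued faces → V=46, E=96, F=52.
Check: V − E + F = 46 − 96 + 52 = 2.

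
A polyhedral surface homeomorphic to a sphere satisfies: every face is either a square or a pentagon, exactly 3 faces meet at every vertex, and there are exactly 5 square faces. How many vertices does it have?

Let x be the number of pentagons; then F = 5 + x.
Edge–face incidences: 2E = 4·5 + 5·x = 20 + 5x.
Every vertex has degree 3, so 3V = 2E.
Euler: V − E + F = 2 ⇒ (2E)/3 − E + (5 + x) = 2.
Multiply by 6: 2·(2E) − 3·(2E) + 6·(5 + x) = 12, i.e. 30 + 6x − (20 + 5x) = 12.
Collecting terms: x + 10 = 12, so x = 2.
Then 2E = 20 + 5·2 = 30, so E = 15, V = 2E/3 = 10, F = 5 + 2 = 7.

10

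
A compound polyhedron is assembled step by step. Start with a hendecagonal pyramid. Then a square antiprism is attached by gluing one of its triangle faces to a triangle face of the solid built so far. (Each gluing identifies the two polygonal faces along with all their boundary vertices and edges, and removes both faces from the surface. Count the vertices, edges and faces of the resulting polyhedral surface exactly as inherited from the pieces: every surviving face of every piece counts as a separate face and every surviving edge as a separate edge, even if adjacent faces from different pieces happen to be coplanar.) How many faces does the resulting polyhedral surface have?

20

A hendecagonal pyramid: V=12, E=22, F=12.
Attach a square antiprism (V=8, E=16, F=10) along a 3-gon: merge 3 vertices and 3 edges, delete both glued faces → V=17, E=35, F=20.
Check: V − E + F = 17 − 35 + 20 = 2.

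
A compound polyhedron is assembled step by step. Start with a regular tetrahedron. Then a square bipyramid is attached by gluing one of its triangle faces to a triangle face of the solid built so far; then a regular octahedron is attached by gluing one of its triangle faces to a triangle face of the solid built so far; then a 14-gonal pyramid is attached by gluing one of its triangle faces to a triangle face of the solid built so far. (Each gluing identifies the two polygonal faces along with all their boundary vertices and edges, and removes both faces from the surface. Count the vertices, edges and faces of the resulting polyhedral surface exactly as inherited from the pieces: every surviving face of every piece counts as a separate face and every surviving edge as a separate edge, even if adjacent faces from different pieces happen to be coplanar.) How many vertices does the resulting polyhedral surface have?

A regular tetrahedron: V=4, E=6, F=4.
Attach a square bipyramid (V=6, E=12, F=8) along a 3-gon: merge 3 vertices and 3 edges, delete both glued faces → V=7, E=15, F=10.
Attach a regular octahedron (V=6, E=12, F=8) along a 3-gon: merge 3 vertices and 3 edges, delete both glued faces → V=10, E=24, F=16.
Attach a 14-gonal pyramid (V=15, E=28, F=15) along a 3-gon: merge 3 vertices and 3 edges, delete both glued faces → V=22, E=49, F=29.
Check: V − E + F = 22 − 49 + 29 = 2.

22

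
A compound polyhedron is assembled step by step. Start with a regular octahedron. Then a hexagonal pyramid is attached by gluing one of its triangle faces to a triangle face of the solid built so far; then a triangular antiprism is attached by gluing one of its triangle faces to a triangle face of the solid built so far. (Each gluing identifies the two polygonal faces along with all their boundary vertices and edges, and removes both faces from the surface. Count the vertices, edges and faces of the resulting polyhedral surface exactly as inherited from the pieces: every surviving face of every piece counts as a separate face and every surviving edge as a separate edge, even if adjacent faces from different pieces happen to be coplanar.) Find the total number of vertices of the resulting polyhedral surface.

13

A regular octahedron: V=6, E=12, F=8.
Attach a hexagonal pyramid (V=7, E=12, F=7) along a 3-gon: merge 3 vertices and 3 edges, delete both glued faces → V=10, E=21, F=13.
Attach a triangular antiprism (V=6, E=12, F=8) along a 3-gon: merge 3 vertices and 3 edges, delete both glued faces → V=13, E=30, F=19.
Check: V − E + F = 13 − 30 + 19 = 2.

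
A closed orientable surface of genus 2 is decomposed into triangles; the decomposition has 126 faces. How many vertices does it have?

61

χ = 2 − 2·2 = -2, and every face is a triangle so 3F = 2E.
E = 3·126/2 = 189. Then V = -2 + E − F = -2 + 189 − 126 = 61.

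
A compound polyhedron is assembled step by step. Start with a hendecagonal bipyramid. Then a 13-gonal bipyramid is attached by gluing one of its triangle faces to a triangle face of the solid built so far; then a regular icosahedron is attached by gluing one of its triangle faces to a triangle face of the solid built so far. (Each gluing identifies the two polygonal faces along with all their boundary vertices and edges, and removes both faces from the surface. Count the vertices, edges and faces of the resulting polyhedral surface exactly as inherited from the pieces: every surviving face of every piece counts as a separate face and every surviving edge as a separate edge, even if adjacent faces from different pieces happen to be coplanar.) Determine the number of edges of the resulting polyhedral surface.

A hendecagonal bipyramid: V=13, E=33, F=22.
Attach a 13-gonal bipyramid (V=15, E=39, F=26) along a 3-gon: merge 3 vertices and 3 edges, delete both glued faces → V=25, E=69, F=46.
Attach a regular icosahedron (V=12, E=30, F=20) along a 3-gon: merge 3 vertices and 3 edges, delete both glued faces → V=34, E=96, F=64.
Check: V − E + F = 34 − 96 + 64 = 2.

96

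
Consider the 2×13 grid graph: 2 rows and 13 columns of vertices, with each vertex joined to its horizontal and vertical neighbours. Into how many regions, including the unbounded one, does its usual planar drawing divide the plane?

13

The grid has V = 2·13 = 26 vertices and E = 2·12 + 13·1 = 37 edges.
F = 2 − V + E = 2 − 26 + 37 = 13.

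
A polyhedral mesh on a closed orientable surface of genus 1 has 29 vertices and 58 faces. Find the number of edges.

For a closed orientable surface of genus 1, χ = 2 − 2·1 = 0.
E = V + F − (0) = 29 + 58 − (0) = 87.

87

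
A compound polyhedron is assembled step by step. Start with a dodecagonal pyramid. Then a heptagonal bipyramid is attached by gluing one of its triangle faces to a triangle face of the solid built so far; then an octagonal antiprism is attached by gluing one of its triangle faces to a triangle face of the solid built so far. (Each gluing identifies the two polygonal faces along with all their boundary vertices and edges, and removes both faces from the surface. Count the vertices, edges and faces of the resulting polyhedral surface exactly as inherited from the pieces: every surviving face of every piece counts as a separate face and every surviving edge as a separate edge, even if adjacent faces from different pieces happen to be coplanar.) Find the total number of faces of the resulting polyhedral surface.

A dodecagonal pyramid: V=13, E=24, F=13.
Attach a heptagonal bipyramid (V=9, E=21, F=14) along a 3-gon: merge 3 vertices and 3 edges, delete both glued faces → V=19, E=42, F=25.
Attach an octagonal antiprism (V=16, E=32, F=18) along a 3-gon: merge 3 vertices and 3 edges, delete both glued faces → V=32, E=71, F=41.
Check: V − E + F = 32 − 71 + 41 = 2.

41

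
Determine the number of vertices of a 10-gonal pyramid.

11

A pyramid on an n-gon base has one n-gon and n triangles: V = 10 + 1 = 11, E = 2·10 = 20, F = 10 + 1 = 11.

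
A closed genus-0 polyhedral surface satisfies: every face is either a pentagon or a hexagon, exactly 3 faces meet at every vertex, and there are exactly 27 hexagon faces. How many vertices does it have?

Let x be the number of pentagons; then F = 27 + x.
Edge–face incidences: 2E = 6·27 + 5·x = 162 + 5x.
Every vertex has degree 3, so 3V = 2E.
Euler: V − E + F = 2 ⇒ (2E)/3 − E + (27 + x) = 2.
Multiply by 6: 2·(2E) − 3·(2E) + 6·(27 + x) = 12, i.e. 162 + 6x − (162 + 5x) = 12.
Collecting terms: x = 12.
Then 2E = 162 + 5·12 = 222, so E = 111, V = 2E/3 = 74, F = 27 + 12 = 39.

74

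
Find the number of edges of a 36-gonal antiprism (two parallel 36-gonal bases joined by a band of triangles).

144

An antiprism on an n-gon has two n-gon caps and 2n triangles: V = 2·36 = 72, E = 4·36 = 144, F = 2·36 + 2 = 74.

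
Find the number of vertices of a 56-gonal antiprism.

An antiprism on an n-gon has two n-gon caps and 2n triangles: V = 2·56 = 112, E = 4·56 = 224, F = 2·56 + 2 = 114.
Check: V − E + F = 112 − 224 + 114 = 2.

112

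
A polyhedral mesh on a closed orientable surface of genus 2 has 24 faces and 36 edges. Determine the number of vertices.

For a closed orientable surface of genus 2, χ = 2 − 2·2 = -2.
V = -2 + E − F = -2 + 36 − 24 = 10.

10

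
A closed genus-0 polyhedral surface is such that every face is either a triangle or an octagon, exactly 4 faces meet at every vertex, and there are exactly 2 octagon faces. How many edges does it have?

32

Let x be the number of triangles; then F = 2 + x.
Edge–face incidences: 2E = 8·2 + 3·x = 16 + 3x.
Every vertex has degree 4, so 4V = 2E.
Euler: V − E + F = 2 ⇒ (2E)/4 − E + (2 + x) = 2.
Multiply by 8: 2·(2E) − 4·(2E) + 8·(2 + x) = 16, i.e. 16 + 8x − 2·(16 + 3x) = 16.
Collecting terms: 2x − 16 = 16, so 2x = 32, so x = 16.
Then 2E = 16 + 3·16 = 64, so E = 32, V = 2E/4 = 16, F = 2 + 16 = 18.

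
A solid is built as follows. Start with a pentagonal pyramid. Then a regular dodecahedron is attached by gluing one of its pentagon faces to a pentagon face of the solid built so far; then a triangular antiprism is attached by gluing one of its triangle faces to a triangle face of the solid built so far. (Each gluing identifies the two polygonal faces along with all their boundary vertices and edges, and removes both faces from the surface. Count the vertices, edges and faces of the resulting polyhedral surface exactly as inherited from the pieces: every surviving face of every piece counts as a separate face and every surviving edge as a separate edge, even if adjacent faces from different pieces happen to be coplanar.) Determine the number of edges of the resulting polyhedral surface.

44

A pentagonal pyramid: V=6, E=10, F=6.
Attach a regular dodecahedron (V=20, E=30, F=12) along a 5-gon: merge 5 vertices and 5 edges, delete both glued faces → V=21, E=35, F=16.
Attach a triangular antiprism (V=6, E=12, F=8) along a 3-gon: merge 3 vertices and 3 edges, delete both glued faces → V=24, E=44, F=22.
Check: V − E + F = 24 − 44 + 22 = 2.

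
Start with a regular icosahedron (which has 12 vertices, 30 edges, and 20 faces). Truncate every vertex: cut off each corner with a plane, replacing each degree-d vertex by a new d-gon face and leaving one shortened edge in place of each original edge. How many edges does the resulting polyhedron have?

Truncation replaces each original edge-end by a new vertex, so V′ = 2E = 60.
Each original edge survives, and each old vertex of degree d contributes d new edges; summing degrees gives Σd = 2E, so E′ = E + 2E = 3E = 90.
Each original face survives and each original vertex becomes one new face: F′ = F + V = 32.

90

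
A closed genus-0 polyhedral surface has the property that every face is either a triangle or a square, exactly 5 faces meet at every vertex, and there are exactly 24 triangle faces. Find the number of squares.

2

Let x be the number of squares; then F = 24 + x.
Edge–face incidences: 2E = 3·24 + 4·x = 72 + 4x.
Every vertex has degree 5, so 5V = 2E.
Euler: V − E + F = 2 ⇒ (2E)/5 − E + (24 + x) = 2.
Multiply by 10: 2·(2E) − 5·(2E) + 10·(24 + x) = 20, i.e. 240 + 10x − 3·(72 + 4x) = 20.
Collecting terms: −2x + 24 = 20, so −2x = −4, so x = 2.
Then 2E = 72 + 4·2 = 80, so E = 40, V = 2E/5 = 16, F = 24 + 2 = 26.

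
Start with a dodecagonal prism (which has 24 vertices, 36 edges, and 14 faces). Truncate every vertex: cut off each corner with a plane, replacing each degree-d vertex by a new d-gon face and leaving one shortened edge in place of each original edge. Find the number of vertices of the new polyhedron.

Truncation replaces each original edge-end by a new vertex, so V′ = 2E = 72.
Each original edge survives, and each old vertex of degree d contributes d new edges; summing degrees gives Σd = 2E, so E′ = E + 2E = 3E = 108.
Each original face survives and each original vertex becomes one new face: F′ = F + V = 38.

72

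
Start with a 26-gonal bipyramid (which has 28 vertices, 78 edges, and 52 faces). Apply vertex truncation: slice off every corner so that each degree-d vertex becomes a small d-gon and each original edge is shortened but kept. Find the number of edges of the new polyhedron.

Truncation replaces each original edge-end by a new vertex, so V′ = 2E = 156.
Each original edge survives, and each old vertex of degree d contributes d new edges; summing degrees gives Σd = 2E, so E′ = E + 2E = 3E = 234.
Each original face survives and each original vertex becomes one new face: F′ = F + V = 80.

234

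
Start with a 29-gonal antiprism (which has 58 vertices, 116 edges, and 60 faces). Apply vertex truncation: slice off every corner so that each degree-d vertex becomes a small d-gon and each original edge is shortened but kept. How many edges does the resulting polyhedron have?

348

Truncation replaces each original edge-end by a new vertex, so V′ = 2E = 232.
Each original edge survives, and each old vertex of degree d contributes d new edges; summing degrees gives Σd = 2E, so E′ = E + 2E = 3E = 348.
Each original face survives and each original vertex becomes one new face: F′ = F + V = 118.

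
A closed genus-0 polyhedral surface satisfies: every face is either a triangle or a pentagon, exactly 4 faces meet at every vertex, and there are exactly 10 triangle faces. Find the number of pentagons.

2

Let x be the number of pentagons; then F = 10 + x.
Edge–face incidences: 2E = 3·10 + 5·x = 30 + 5x.
Every vertex has degree 4, so 4V = 2E.
Euler: V − E + F = 2 ⇒ (2E)/4 − E + (10 + x) = 2.
Multiply by 8: 2·(2E) − 4·(2E) + 8·(10 + x) = 16, i.e. 80 + 8x − 2·(30 + 5x) = 16.
Collecting terms: −2x + 20 = 16, so −2x = −4, so x = 2.
Then 2E = 30 + 5·2 = 40, so E = 20, V = 2E/4 = 10, F = 10 + 2 = 12.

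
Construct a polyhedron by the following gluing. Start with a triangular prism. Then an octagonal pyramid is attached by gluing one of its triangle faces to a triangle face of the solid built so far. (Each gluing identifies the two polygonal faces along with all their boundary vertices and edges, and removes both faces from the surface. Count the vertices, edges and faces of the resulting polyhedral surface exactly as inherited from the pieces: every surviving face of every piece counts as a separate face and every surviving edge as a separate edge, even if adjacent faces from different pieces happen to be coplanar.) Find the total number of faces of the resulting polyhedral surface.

12

A triangular prism: V=6, E=9, F=5.
Attach an octagonal pyramid (V=9, E=16, F=9) along a 3-gon: merge 3 vertices and 3 edges, delete both glued faces → V=12, E=22, F=12.
Check: V − E + F = 12 − 22 + 12 = 2.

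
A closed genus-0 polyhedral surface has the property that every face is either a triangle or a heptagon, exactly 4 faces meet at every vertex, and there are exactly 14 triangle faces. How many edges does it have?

Let x be the number of heptagons; then F = 14 + x.
Edge–face incidences: 2E = 3·14 + 7·x = 42 + 7x.
Every vertex has degree 4, so 4V = 2E.
Euler: V − E + F = 2 ⇒ (2E)/4 − E + (14 + x) = 2.
Multiply by 8: 2·(2E) − 4·(2E) + 8·(14 + x) = 16, i.e. 112 + 8x − 2·(42 + 7x) = 16.
Collecting terms: −6x + 28 = 16, so −6x = −12, so x = 2.
Then 2E = 42 + 7·2 = 56, so E = 28, V = 2E/4 = 14, F = 14 + 2 = 16.

28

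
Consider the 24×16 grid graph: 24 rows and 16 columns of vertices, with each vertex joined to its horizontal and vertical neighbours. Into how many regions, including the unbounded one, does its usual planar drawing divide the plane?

The grid has V = 24·16 = 384 vertices and E = 24·15 + 16·23 = 728 edges.
F = 2 − V + E = 2 − 384 + 728 = 346.

346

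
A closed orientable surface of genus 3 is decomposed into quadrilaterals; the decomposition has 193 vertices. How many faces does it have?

197

χ = 2 − 2·3 = -4, and every face is a square so 4F = 2E.
V − E + F = -4 with E = 4F/2 gives 193 − (4/2 − 1)·F = -4, so F = 197 and E = 394.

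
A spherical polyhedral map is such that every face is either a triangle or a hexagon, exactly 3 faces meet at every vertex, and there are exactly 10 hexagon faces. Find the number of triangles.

Let x be the number of triangles; then F = 10 + x.
Edge–face incidences: 2E = 6·10 + 3·x = 60 + 3x.
Every vertex has degree 3, so 3V = 2E.
Euler: V − E + F = 2 ⇒ (2E)/3 − E + (10 + x) = 2.
Multiply by 6: 2·(2E) − 3·(2E) + 6·(10 + x) = 12, i.e. 60 + 6x − (60 + 3x) = 12.
Collecting terms: 3x = 12, so x = 4.
Then 2E = 60 + 3·4 = 72, so E = 36, V = 2E/3 = 24, F = 10 + 4 = 14.

4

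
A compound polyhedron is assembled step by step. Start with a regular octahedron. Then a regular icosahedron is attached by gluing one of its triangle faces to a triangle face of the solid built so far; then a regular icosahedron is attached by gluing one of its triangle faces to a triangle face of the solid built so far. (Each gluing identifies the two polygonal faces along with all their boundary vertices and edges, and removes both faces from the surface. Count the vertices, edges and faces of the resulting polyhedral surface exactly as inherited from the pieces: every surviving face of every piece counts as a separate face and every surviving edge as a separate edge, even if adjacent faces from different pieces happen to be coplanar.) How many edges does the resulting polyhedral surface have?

66

A regular octahedron: V=6, E=12, F=8.
Attach a regular icosahedron (V=12, E=30, F=20) along a 3-gon: merge 3 vertices and 3 edges, delete both glued faces → V=15, E=39, F=26.
Attach a regular icosahedron (V=12, E=30, F=20) along a 3-gon: merge 3 vertices and 3 edges, delete both glued faces → V=24, E=66, F=44.
Check: V − E + F = 24 − 66 + 44 = 2.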